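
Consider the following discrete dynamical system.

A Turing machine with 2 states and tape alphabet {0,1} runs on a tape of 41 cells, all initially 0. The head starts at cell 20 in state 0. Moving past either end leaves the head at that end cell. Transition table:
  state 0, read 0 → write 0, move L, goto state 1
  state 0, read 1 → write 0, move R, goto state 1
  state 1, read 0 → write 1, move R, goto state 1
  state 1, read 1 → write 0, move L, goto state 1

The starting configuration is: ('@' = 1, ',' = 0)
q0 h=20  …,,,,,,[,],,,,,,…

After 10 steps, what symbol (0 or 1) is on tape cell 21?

1

t=0: q0 h=20  …,,,,,,[,],,,,,,…
t=1: q1 h=19  …,,,,,,[,],,,,,,…
t=2: q1 h=20  …,,,,,@[,],,,,,,…
t=3: q1 h=21  …,,,,@@[,],,,,,,…
t=4: q1 h=22  …,,,@@@[,],,,,,,…
t=5: q1 h=23  …,,@@@@[,],,,,,,…
t=6: q1 h=24  …,@@@@@[,],,,,,,…
t=7: q1 h=25  …@@@@@@[,],,,,,,…
t=8: q1 h=26  …@@@@@@[,],,,,,,…
t=9: q1 h=27  …@@@@@@[,],,,,,,…
t=10: q1 h=28  …@@@@@@[,],,,,,,…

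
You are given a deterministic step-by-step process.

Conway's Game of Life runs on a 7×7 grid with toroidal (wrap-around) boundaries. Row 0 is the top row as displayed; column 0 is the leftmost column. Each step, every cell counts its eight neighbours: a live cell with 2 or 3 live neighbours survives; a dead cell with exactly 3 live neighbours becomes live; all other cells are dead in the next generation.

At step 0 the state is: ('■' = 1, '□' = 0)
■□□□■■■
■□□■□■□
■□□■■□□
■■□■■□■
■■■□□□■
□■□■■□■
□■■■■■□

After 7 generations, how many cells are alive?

5

0) ■□□□■■■
■□□■□■□
■□□■■□□
■■□■■□■
■■■□□□■
□■□■■□■
□■■■■■□
1) ■□□□□□□
■■□■□□□
□□□□□□□
□□□□■□□
□□□□□□□
□□□□□□■
□■□□□□□
2) ■□■□□□□
■■□□□□□
□□□□□□□
□□□□□□□
□□□□□□□
□□□□□□□
■□□□□□□
3) ■□□□□□■
■■□□□□□
□□□□□□□
□□□□□□□
□□□□□□□
□□□□□□□
□■□□□□□
4) □□□□□□■
■■□□□□■
□□□□□□□
□□□□□□□
□□□□□□□
□□□□□□□
■□□□□□□
5) □■□□□□■
■□□□□□■
■□□□□□□
□□□□□□□
□□□□□□□
□□□□□□□
□□□□□□□
6) □□□□□□■
□■□□□□■
■□□□□□■
□□□□□□□
□□□□□□□
□□□□□□□
□□□□□□□
7) ■□□□□□□
□□□□□■■
■□□□□□■
□□□□□□□
□□□□□□□
□□□□□□□
□□□□□□□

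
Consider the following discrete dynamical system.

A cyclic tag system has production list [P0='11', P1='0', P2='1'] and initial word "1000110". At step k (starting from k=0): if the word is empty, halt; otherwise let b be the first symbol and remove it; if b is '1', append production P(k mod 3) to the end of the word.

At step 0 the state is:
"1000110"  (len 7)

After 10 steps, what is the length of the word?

3

k=0  "1000110"  (len 7)
k=1  "00011011"  (len 8)
k=2  "0011011"  (len 7)
k=3  "011011"  (len 6)
k=4  "11011"  (len 5)
k=5  "10110"  (len 5)
k=6  "01101"  (len 5)
k=7  "1101"  (len 4)
k=8  "1010"  (len 4)
k=9  "0101"  (len 4)
k=10  "101"  (len 3)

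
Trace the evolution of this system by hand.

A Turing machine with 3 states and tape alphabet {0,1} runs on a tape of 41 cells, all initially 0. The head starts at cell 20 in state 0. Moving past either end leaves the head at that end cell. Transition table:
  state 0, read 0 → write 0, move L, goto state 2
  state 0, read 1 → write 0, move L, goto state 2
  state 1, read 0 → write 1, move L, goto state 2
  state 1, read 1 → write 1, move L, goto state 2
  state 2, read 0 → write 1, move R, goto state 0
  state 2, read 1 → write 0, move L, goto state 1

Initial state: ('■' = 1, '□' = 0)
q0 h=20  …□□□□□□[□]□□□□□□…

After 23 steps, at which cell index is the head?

9

step 0: q0 h=20  …□□□□□□[□]□□□□□□…
step 1: q2 h=19  …□□□□□□[□]□□□□□□…
step 2: q0 h=20  …□□□□□■[□]□□□□□□…
step 3: q2 h=19  …□□□□□□[■]□□□□□□…
step 4: q1 h=18  …□□□□□□[□]□□□□□□…
step 5: q2 h=17  …□□□□□□[□]■□□□□□…
step 6: q0 h=18  …□□□□□■[■]□□□□□□…
step 7: q2 h=17  …□□□□□□[■]□□□□□□…
step 8: q1 h=16  …□□□□□□[□]□□□□□□…
step 9: q2 h=15  …□□□□□□[□]■□□□□□…
step 10: q0 h=16  …□□□□□■[■]□□□□□□…
step 11: q2 h=15  …□□□□□□[■]□□□□□□…
step 12: q1 h=14  …□□□□□□[□]□□□□□□…
step 13: q2 h=13  …□□□□□□[□]■□□□□□…
step 14: q0 h=14  …□□□□□■[■]□□□□□□…
step 15: q2 h=13  …□□□□□□[■]□□□□□□…
step 16: q1 h=12  …□□□□□□[□]□□□□□□…
step 17: q2 h=11  …□□□□□□[□]■□□□□□…
step 18: q0 h=12  …□□□□□■[■]□□□□□□…
step 19: q2 h=11  …□□□□□□[■]□□□□□□…
step 20: q1 h=10  …□□□□□□[□]□□□□□□…
step 21: q2 h= 9  …□□□□□□[□]■□□□□□…
step 22: q0 h=10  …□□□□□■[■]□□□□□□…
step 23: q2 h= 9  …□□□□□□[■]□□□□□□…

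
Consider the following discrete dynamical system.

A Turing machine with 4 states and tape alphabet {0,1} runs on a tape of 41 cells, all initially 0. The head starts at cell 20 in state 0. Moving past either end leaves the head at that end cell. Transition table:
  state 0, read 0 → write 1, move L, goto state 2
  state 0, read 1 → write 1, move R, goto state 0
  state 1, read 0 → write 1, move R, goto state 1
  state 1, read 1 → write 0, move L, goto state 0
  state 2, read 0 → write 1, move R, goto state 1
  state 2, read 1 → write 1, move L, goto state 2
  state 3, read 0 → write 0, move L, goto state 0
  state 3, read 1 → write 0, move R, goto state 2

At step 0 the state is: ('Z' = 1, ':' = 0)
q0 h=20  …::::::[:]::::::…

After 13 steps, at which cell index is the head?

step 0: q0 h=20  …::::::[:]::::::…
step 1: q2 h=19  …::::::[:]Z:::::…
step 2: q1 h=20  …:::::Z[Z]::::::…
step 3: q0 h=19  …::::::[Z]::::::…
step 4: q0 h=20  …:::::Z[:]::::::…
step 5: q2 h=19  …::::::[Z]Z:::::…
step 6: q2 h=18  …::::::[:]ZZ::::…
step 7: q1 h=19  …:::::Z[Z]Z:::::…
step 8: q0 h=18  …::::::[Z]:Z::::…
step 9: q0 h=19  …:::::Z[:]Z:::::…
step 10: q2 h=18  …::::::[Z]ZZ::::…
step 11: q2 h=17  …::::::[:]ZZZ:::…
step 12: q1 h=18  …:::::Z[Z]ZZ::::…
step 13: q0 h=17  …::::::[Z]:ZZ:::…

17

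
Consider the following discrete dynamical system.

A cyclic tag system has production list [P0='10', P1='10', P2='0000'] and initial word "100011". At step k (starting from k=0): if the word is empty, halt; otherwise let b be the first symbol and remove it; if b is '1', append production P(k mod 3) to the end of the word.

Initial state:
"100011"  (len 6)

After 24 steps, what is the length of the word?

0

step 0: "100011"  (len 6)
step 1: "0001110"  (len 7)
step 2: "001110"  (len 6)
step 3: "01110"  (len 5)
step 4: "1110"  (len 4)
step 5: "11010"  (len 5)
step 6: "10100000"  (len 8)
step 7: "010000010"  (len 9)
step 8: "10000010"  (len 8)
step 9: "00000100000"  (len 11)
step 10: "0000100000"  (len 10)
step 11: "000100000"  (len 9)
step 12: "00100000"  (len 8)
step 13: "0100000"  (len 7)
step 14: "100000"  (len 6)
step 15: "000000000"  (len 9)
step 16: "00000000"  (len 8)
step 17: "0000000"  (len 7)
step 18: "000000"  (len 6)
step 19: "00000"  (len 5)
step 20: "0000"  (len 4)
step 21: "000"  (len 3)
step 22: "00"  (len 2)
step 23: "0"  (len 1)
step 24: (halted — word empty)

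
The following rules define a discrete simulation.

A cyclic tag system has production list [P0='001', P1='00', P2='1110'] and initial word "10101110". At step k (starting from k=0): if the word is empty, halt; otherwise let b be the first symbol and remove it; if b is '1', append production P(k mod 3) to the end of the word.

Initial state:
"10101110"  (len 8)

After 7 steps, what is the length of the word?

0) "10101110"  (len 8)
1) "0101110001"  (len 10)
2) "101110001"  (len 9)
3) "011100011110"  (len 12)
4) "11100011110"  (len 11)
5) "110001111000"  (len 12)
6) "100011110001110"  (len 15)
7) "00011110001110001"  (len 17)

17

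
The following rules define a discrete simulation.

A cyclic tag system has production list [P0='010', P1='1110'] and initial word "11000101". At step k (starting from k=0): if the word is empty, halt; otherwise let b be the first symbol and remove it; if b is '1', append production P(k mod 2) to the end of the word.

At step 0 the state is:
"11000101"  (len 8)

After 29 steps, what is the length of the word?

step 0: "11000101"  (len 8)
step 1: "1000101010"  (len 10)
step 2: "0001010101110"  (len 13)
step 3: "001010101110"  (len 12)
step 4: "01010101110"  (len 11)
step 5: "1010101110"  (len 10)
step 6: "0101011101110"  (len 13)
step 7: "101011101110"  (len 12)
step 8: "010111011101110"  (len 15)
step 9: "10111011101110"  (len 14)
step 10: "01110111011101110"  (len 17)
step 11: "1110111011101110"  (len 16)
step 12: "1101110111011101110"  (len 19)
step 13: "101110111011101110010"  (len 21)
step 14: "011101110111011100101110"  (len 24)
step 15: "11101110111011100101110"  (len 23)
step 16: "11011101110111001011101110"  (len 26)
step 17: "1011101110111001011101110010"  (len 28)
step 18: "0111011101110010111011100101110"  (len 31)
step 19: "111011101110010111011100101110"  (len 30)
step 20: "110111011100101110111001011101110"  (len 33)
step 21: "10111011100101110111001011101110010"  (len 35)
step 22: "01110111001011101110010111011100101110"  (len 38)
step 23: "1110111001011101110010111011100101110"  (len 37)
step 24: "1101110010111011100101110111001011101110"  (len 40)
step 25: "101110010111011100101110111001011101110010"  (len 42)
step 26: "011100101110111001011101110010111011100101110"  (len 45)
step 27: "11100101110111001011101110010111011100101110"  (len 44)
step 28: "11001011101110010111011100101110111001011101110"  (len 47)
step 29: "1001011101110010111011100101110111001011101110010"  (len 49)

49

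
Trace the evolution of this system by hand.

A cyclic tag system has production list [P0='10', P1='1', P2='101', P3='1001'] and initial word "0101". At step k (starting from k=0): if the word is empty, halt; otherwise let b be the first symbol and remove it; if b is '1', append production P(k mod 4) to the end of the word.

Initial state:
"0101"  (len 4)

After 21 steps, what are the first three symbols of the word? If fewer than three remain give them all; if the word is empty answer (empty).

101

gen 0: "0101"  (len 4)
gen 1: "101"  (len 3)
gen 2: "011"  (len 3)
gen 3: "11"  (len 2)
gen 4: "11001"  (len 5)
gen 5: "100110"  (len 6)
gen 6: "001101"  (len 6)
gen 7: "01101"  (len 5)
gen 8: "1101"  (len 4)
gen 9: "10110"  (len 5)
gen 10: "01101"  (len 5)
gen 11: "1101"  (len 4)
gen 12: "1011001"  (len 7)
gen 13: "01100110"  (len 8)
gen 14: "1100110"  (len 7)
gen 15: "100110101"  (len 9)
gen 16: "001101011001"  (len 12)
gen 17: "01101011001"  (len 11)
gen 18: "1101011001"  (len 10)
gen 19: "101011001101"  (len 12)
gen 20: "010110011011001"  (len 15)
gen 21: "10110011011001"  (len 14)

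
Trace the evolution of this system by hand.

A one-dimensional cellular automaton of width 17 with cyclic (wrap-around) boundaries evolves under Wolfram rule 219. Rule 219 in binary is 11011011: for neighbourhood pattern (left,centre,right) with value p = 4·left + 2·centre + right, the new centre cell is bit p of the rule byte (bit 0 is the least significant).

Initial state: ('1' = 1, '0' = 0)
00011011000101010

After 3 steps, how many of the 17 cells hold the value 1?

16

0) 00011011000101010
1) 11111011111000001
2) 11111011111111111
3) 11111011111111111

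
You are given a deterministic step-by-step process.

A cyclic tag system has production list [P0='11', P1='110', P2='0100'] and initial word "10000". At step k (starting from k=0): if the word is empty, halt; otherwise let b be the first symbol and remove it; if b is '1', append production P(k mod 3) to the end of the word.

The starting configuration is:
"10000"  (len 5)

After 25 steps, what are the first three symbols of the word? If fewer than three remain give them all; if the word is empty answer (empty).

001

gen 0: "10000"  (len 5)
gen 1: "000011"  (len 6)
gen 2: "00011"  (len 5)
gen 3: "0011"  (len 4)
gen 4: "011"  (len 3)
gen 5: "11"  (len 2)
gen 6: "10100"  (len 5)
gen 7: "010011"  (len 6)
gen 8: "10011"  (len 5)
gen 9: "00110100"  (len 8)
gen 10: "0110100"  (len 7)
gen 11: "110100"  (len 6)
gen 12: "101000100"  (len 9)
gen 13: "0100010011"  (len 10)
gen 14: "100010011"  (len 9)
gen 15: "000100110100"  (len 12)
gen 16: "00100110100"  (len 11)
gen 17: "0100110100"  (len 10)
gen 18: "100110100"  (len 9)
gen 19: "0011010011"  (len 10)
gen 20: "011010011"  (len 9)
gen 21: "11010011"  (len 8)
gen 22: "101001111"  (len 9)
gen 23: "01001111110"  (len 11)
gen 24: "1001111110"  (len 10)
gen 25: "00111111011"  (len 11)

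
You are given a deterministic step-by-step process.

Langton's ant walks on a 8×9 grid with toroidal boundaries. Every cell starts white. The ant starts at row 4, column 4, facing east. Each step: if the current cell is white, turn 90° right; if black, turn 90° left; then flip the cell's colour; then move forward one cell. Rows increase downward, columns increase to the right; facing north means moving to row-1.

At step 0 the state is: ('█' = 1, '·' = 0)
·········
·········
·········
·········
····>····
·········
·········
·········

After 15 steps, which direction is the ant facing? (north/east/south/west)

t=0: ·········
·········
·········
·········
····>····
·········
·········
·········
t=1: ·········
·········
·········
·········
····█····
····v····
·········
·········
t=2: ·········
·········
·········
·········
····█····
···<█····
·········
·········
t=3: ·········
·········
·········
·········
···^█····
···██····
·········
·········
t=4: ·········
·········
·········
·········
···█>····
···██····
·········
·········
t=5: ·········
·········
·········
····^····
···█·····
···██····
·········
·········
t=6: ·········
·········
·········
····█>···
···█·····
···██····
·········
·········
t=7: ·········
·········
·········
····██···
···█·v···
···██····
·········
·········
t=8: ·········
·········
·········
····██···
···█<█···
···██····
·········
·········
t=9: ·········
·········
·········
····^█···
···███···
···██····
·········
·········
t=10: ·········
·········
·········
···<·█···
···███···
···██····
·········
·········
t=11: ·········
·········
···^·····
···█·█···
···███···
···██····
·········
·········
t=12: ·········
·········
···█>····
···█·█···
···███···
···██····
·········
·········
t=13: ·········
·········
···██····
···█v█···
···███···
···██····
·········
·········
t=14: ·········
·········
···██····
···<██···
···███···
···██····
·········
·········
t=15: ·········
·········
···██····
····██···
···v██···
···██····
·········
·········

south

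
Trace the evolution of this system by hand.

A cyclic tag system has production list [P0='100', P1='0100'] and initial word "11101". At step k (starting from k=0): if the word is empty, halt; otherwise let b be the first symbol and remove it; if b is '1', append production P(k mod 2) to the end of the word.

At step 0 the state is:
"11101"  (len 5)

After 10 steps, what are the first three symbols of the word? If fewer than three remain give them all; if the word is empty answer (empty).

001

gen 0: "11101"  (len 5)
gen 1: "1101100"  (len 7)
gen 2: "1011000100"  (len 10)
gen 3: "011000100100"  (len 12)
gen 4: "11000100100"  (len 11)
gen 5: "1000100100100"  (len 13)
gen 6: "0001001001000100"  (len 16)
gen 7: "001001001000100"  (len 15)
gen 8: "01001001000100"  (len 14)
gen 9: "1001001000100"  (len 13)
gen 10: "0010010001000100"  (len 16)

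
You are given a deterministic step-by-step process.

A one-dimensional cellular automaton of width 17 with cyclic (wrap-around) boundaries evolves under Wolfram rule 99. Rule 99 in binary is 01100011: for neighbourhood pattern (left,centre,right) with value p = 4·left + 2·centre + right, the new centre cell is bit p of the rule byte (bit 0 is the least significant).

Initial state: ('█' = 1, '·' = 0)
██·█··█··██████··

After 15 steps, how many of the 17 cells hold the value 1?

8

0) ██·█··█··██████··
1) ·██··█··█·····█·█
2) █·█·█··█··████·█·
3) ·█·█··█··█···██·█
4) █·█··█··█··██·██·
5) ·█··█··█··█·██·██
6) █··█··█··█·█·██·█
7) █·█··█··█·█·█·██·
8) ·█··█··█·█·█·█·██
9) █··█··█·█·█·█·█·█
10) █·█··█·█·█·█·█·█·
11) ·█··█·█·█·█·█·█·█
12) █··█·█·█·█·█·█·█·
13) ··█·█·█·█·█·█·█·█
14) ·█·█·█·█·█·█·█·█·
15) █·█·█·█·█·█·█·█··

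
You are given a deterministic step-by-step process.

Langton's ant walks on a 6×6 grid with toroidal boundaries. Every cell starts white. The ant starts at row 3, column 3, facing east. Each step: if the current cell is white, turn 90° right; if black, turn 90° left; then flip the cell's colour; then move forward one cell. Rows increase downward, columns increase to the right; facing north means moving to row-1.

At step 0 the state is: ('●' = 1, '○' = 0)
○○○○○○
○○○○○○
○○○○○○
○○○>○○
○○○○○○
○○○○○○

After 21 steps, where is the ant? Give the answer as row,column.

0,1

k=0  ○○○○○○
○○○○○○
○○○○○○
○○○>○○
○○○○○○
○○○○○○
k=1  ○○○○○○
○○○○○○
○○○○○○
○○○●○○
○○○v○○
○○○○○○
k=2  ○○○○○○
○○○○○○
○○○○○○
○○○●○○
○○<●○○
○○○○○○
k=3  ○○○○○○
○○○○○○
○○○○○○
○○^●○○
○○●●○○
○○○○○○
k=4  ○○○○○○
○○○○○○
○○○○○○
○○●>○○
○○●●○○
○○○○○○
k=5  ○○○○○○
○○○○○○
○○○^○○
○○●○○○
○○●●○○
○○○○○○
k=6  ○○○○○○
○○○○○○
○○○●>○
○○●○○○
○○●●○○
○○○○○○
k=7  ○○○○○○
○○○○○○
○○○●●○
○○●○v○
○○●●○○
○○○○○○
k=8  ○○○○○○
○○○○○○
○○○●●○
○○●<●○
○○●●○○
○○○○○○
k=9  ○○○○○○
○○○○○○
○○○^●○
○○●●●○
○○●●○○
○○○○○○
k=10  ○○○○○○
○○○○○○
○○<○●○
○○●●●○
○○●●○○
○○○○○○
k=11  ○○○○○○
○○^○○○
○○●○●○
○○●●●○
○○●●○○
○○○○○○
k=12  ○○○○○○
○○●>○○
○○●○●○
○○●●●○
○○●●○○
○○○○○○
k=13  ○○○○○○
○○●●○○
○○●v●○
○○●●●○
○○●●○○
○○○○○○
k=14  ○○○○○○
○○●●○○
○○<●●○
○○●●●○
○○●●○○
○○○○○○
k=15  ○○○○○○
○○●●○○
○○○●●○
○○v●●○
○○●●○○
○○○○○○
k=16  ○○○○○○
○○●●○○
○○○●●○
○○○>●○
○○●●○○
○○○○○○
k=17  ○○○○○○
○○●●○○
○○○^●○
○○○○●○
○○●●○○
○○○○○○
k=18  ○○○○○○
○○●●○○
○○<○●○
○○○○●○
○○●●○○
○○○○○○
k=19  ○○○○○○
○○^●○○
○○●○●○
○○○○●○
○○●●○○
○○○○○○
k=20  ○○○○○○
○<○●○○
○○●○●○
○○○○●○
○○●●○○
○○○○○○
k=21  ○^○○○○
○●○●○○
○○●○●○
○○○○●○
○○●●○○
○○○○○○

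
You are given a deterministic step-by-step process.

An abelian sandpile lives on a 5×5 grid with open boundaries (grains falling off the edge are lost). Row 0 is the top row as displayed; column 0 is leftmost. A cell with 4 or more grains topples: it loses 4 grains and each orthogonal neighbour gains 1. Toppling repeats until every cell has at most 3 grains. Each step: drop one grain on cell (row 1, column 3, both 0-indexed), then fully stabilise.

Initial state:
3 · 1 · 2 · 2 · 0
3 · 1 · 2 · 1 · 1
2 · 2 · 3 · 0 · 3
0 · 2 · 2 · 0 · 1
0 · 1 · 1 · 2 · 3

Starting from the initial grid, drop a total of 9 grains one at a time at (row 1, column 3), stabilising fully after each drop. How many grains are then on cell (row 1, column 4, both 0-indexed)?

1

t=0: 3 · 1 · 2 · 2 · 0
3 · 1 · 2 · 1 · 1
2 · 2 · 3 · 0 · 3
0 · 2 · 2 · 0 · 1
0 · 1 · 1 · 2 · 3
t=1: 3 · 1 · 2 · 2 · 0
3 · 1 · 2 · 2 · 1
2 · 2 · 3 · 0 · 3
0 · 2 · 2 · 0 · 1
0 · 1 · 1 · 2 · 3
t=2: 3 · 1 · 2 · 2 · 0
3 · 1 · 2 · 3 · 1
2 · 2 · 3 · 0 · 3
0 · 2 · 2 · 0 · 1
0 · 1 · 1 · 2 · 3
t=3: 3 · 1 · 2 · 3 · 0
3 · 1 · 3 · 0 · 2
2 · 2 · 3 · 1 · 3
0 · 2 · 2 · 0 · 1
0 · 1 · 1 · 2 · 3
t=4: 3 · 1 · 2 · 3 · 0
3 · 1 · 3 · 1 · 2
2 · 2 · 3 · 1 · 3
0 · 2 · 2 · 0 · 1
0 · 1 · 1 · 2 · 3
t=5: 3 · 1 · 2 · 3 · 0
3 · 1 · 3 · 2 · 2
2 · 2 · 3 · 1 · 3
0 · 2 · 2 · 0 · 1
0 · 1 · 1 · 2 · 3
t=6: 3 · 1 · 2 · 3 · 0
3 · 1 · 3 · 3 · 2
2 · 2 · 3 · 1 · 3
0 · 2 · 2 · 0 · 1
0 · 1 · 1 · 2 · 3
t=7: 3 · 2 · 0 · 1 · 1
3 · 2 · 2 · 2 · 3
2 · 3 · 0 · 3 · 3
0 · 2 · 3 · 0 · 1
0 · 1 · 1 · 2 · 3
t=8: 3 · 2 · 0 · 1 · 1
3 · 2 · 2 · 3 · 3
2 · 3 · 0 · 3 · 3
0 · 2 · 3 · 0 · 1
0 · 1 · 1 · 2 · 3
t=9: 3 · 2 · 0 · 2 · 2
3 · 2 · 3 · 2 · 1
2 · 3 · 1 · 1 · 1
0 · 2 · 3 · 1 · 2
0 · 1 · 1 · 2 · 3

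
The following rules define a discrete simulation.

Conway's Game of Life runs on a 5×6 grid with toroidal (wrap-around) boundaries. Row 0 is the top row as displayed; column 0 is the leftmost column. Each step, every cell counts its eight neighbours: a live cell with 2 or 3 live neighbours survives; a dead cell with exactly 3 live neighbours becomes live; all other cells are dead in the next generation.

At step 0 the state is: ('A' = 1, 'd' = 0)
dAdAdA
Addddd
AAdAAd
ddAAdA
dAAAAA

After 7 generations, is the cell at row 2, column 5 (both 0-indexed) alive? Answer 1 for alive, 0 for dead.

[0] dAdAdA
Addddd
AAdAAd
ddAAdA
dAAAAA
[1] dAdAdA
dddAdd
AAdAAd
dddddd
dAdddA
[2] dddddd
dAdAdA
ddAAAd
dAAdAA
ddAdAd
[3] ddAAAd
dddAdd
dddddd
dAdddA
dAAdAA
[4] dAdddA
ddAAAd
dddddd
dAAdAA
dAdddA
[5] dAdAdA
ddAAAd
dAdddA
dAAdAA
dAdddA
[6] dAdAdA
dAdAdA
dAdddA
dAAdAA
dAdAdA
[7] dAdAdA
dAdddA
dAdAdA
dAdAdA
dAdAdA

1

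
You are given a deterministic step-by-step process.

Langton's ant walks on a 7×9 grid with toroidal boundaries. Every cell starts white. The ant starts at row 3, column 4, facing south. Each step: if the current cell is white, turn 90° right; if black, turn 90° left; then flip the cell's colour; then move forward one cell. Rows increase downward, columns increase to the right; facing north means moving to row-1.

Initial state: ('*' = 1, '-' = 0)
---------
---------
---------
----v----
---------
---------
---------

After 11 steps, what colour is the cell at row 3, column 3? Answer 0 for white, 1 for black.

step 0: ---------
---------
---------
----v----
---------
---------
---------
step 1: ---------
---------
---------
---<*----
---------
---------
---------
step 2: ---------
---------
---^-----
---**----
---------
---------
---------
step 3: ---------
---------
---*>----
---**----
---------
---------
---------
step 4: ---------
---------
---**----
---*v----
---------
---------
---------
step 5: ---------
---------
---**----
---*->---
---------
---------
---------
step 6: ---------
---------
---**----
---*-*---
-----v---
---------
---------
step 7: ---------
---------
---**----
---*-*---
----<*---
---------
---------
step 8: ---------
---------
---**----
---*^*---
----**---
---------
---------
step 9: ---------
---------
---**----
---**>---
----**---
---------
---------
step 10: ---------
---------
---**^---
---**----
----**---
---------
---------
step 11: ---------
---------
---***>--
---**----
----**---
---------
---------

1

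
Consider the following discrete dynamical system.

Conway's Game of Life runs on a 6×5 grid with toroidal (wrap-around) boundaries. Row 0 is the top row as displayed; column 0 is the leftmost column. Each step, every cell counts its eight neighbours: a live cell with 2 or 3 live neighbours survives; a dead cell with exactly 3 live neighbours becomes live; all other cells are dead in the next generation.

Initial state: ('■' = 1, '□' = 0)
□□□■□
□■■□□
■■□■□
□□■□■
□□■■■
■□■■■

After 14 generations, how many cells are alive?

gen 0: □□□■□
□■■□□
■■□■□
□□■□■
□□■■■
■□■■■
gen 1: ■□□□□
■■□■■
■□□■■
□□□□□
□□□□□
■■□□□
gen 2: □□■□□
□■■■□
□■■■□
□□□□■
□□□□□
■■□□□
gen 3: ■□□■□
□□□□□
■■□□■
□□■■□
■□□□□
□■□□□
gen 4: □□□□□
□■□□□
■■■■■
□□■■□
□■■□□
■■□□■
gen 5: □■□□□
□■□■■
■□□□■
□□□□□
□□□□■
■■■□□
gen 6: □□□■■
□■■■■
■□□■■
■□□□■
■■□□□
■■■□□
gen 7: □□□□□
□■□□□
□□□□□
□□□■□
□□■□□
□□■■□
gen 8: □□■□□
□□□□□
□□□□□
□□□□□
□□■□□
□□■■□
gen 9: □□■■□
□□□□□
□□□□□
□□□□□
□□■■□
□■■■□
gen 10: □■□■□
□□□□□
□□□□□
□□□□□
□■□■□
□■□□■
gen 11: ■□■□□
□□□□□
□□□□□
□□□□□
■□■□□
□■□■■
gen 12: ■■■■■
□□□□□
□□□□□
□□□□□
■■■■■
□□□■■
gen 13: ■■■□□
■■■■■
□□□□□
■■■■■
■■■□□
□□□□□
gen 14: □□□□□
□□□■■
□□□□□
□□□■■
□□□□□
□□□□□

4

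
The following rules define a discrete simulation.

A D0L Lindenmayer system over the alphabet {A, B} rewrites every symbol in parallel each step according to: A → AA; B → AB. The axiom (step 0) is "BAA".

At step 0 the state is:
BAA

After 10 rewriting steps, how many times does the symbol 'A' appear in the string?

3071

step 0: BAA
step 1: ABAAAA
step 2: AAABAAAAAAAA
step 3: AAAAAAABAAAAAAAAAAAAAAAA
step 4: AAAAAAAAAAAAAAABAAAAAAAAAAAAAAAAAAAAAAAAAAAAAAAA
step 5: AAAAAAAAAAAAAAAAAAAAAAAAAAAAAAABAAAAAAAAAAAAAAAAAAAAAAAAAAAAAAAAAAAAAAAAAAAAAAAAAAAAAAAAAAAAAAAA
step 6: AAAAAAAAAAAAAAAAAAAAAAAAAAAAAAAAAAAAAAAAAAAAAAAAAAAAAAAAAA…AAAAAAAAAAAAAAAAAAAAAAAAAAAAAAAAAAAAAAAAAAAAAAAAAAAAAAAAAA  (len 192)
step 7: AAAAAAAAAAAAAAAAAAAAAAAAAAAAAAAAAAAAAAAAAAAAAAAAAAAAAAAAAA…AAAAAAAAAAAAAAAAAAAAAAAAAAAAAAAAAAAAAAAAAAAAAAAAAAAAAAAAAA  (len 384)
step 8: AAAAAAAAAAAAAAAAAAAAAAAAAAAAAAAAAAAAAAAAAAAAAAAAAAAAAAAAAA…AAAAAAAAAAAAAAAAAAAAAAAAAAAAAAAAAAAAAAAAAAAAAAAAAAAAAAAAAA  (len 768)
step 9: AAAAAAAAAAAAAAAAAAAAAAAAAAAAAAAAAAAAAAAAAAAAAAAAAAAAAAAAAA…AAAAAAAAAAAAAAAAAAAAAAAAAAAAAAAAAAAAAAAAAAAAAAAAAAAAAAAAAA  (len 1536)
step 10: AAAAAAAAAAAAAAAAAAAAAAAAAAAAAAAAAAAAAAAAAAAAAAAAAAAAAAAAAA…AAAAAAAAAAAAAAAAAAAAAAAAAAAAAAAAAAAAAAAAAAAAAAAAAAAAAAAAAA  (len 3072)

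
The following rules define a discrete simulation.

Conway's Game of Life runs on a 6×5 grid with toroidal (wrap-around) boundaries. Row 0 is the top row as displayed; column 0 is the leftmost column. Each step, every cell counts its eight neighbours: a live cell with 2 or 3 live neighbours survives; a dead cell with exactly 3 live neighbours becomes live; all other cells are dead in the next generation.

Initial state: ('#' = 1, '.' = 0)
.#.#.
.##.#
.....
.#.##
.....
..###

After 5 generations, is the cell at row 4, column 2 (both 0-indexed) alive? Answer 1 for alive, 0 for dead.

[0] .#.#.
.##.#
.....
.#.##
.....
..###
[1] .#...
####.
.#..#
.....
#....
..###
[2] .....
...##
.#.##
#....
...##
#####
[3] .#...
#.###
..##.
#.#..
.....
###..
[4] .....
#...#
#....
.###.
#.#..
###..
[5] ....#
#...#
#.##.
#.###
#...#
#.#..

0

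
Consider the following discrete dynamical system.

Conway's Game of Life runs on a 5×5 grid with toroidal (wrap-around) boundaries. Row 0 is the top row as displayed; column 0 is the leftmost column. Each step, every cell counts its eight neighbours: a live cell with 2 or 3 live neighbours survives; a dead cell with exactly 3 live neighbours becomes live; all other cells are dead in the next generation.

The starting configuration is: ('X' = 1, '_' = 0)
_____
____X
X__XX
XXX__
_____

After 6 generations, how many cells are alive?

gen 0: _____
____X
X__XX
XXX__
_____
gen 1: _____
X__XX
__XX_
XXXX_
_X___
gen 2: X___X
__XXX
_____
X__XX
XX___
gen 3: __X__
X__XX
X_X__
XX__X
_X_X_
gen 4: XXX__
X_XXX
__X__
___XX
_X_XX
gen 5: _____
X___X
XXX__
X___X
_X___
gen 6: X____
X___X
___X_
__X_X
X____

7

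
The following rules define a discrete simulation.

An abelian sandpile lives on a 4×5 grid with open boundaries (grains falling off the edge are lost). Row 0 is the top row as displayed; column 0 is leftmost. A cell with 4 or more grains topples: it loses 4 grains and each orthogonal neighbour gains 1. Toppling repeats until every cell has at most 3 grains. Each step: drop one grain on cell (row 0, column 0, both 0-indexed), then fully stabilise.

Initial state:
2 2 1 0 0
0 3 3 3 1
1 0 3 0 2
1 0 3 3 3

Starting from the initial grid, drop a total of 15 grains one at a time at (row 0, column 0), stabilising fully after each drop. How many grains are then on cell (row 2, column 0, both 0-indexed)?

0) 2 2 1 0 0
0 3 3 3 1
1 0 3 0 2
1 0 3 3 3
1) 3 2 1 0 0
0 3 3 3 1
1 0 3 0 2
1 0 3 3 3
2) 0 3 1 0 0
1 3 3 3 1
1 0 3 0 2
1 0 3 3 3
3) 1 3 1 0 0
1 3 3 3 1
1 0 3 0 2
1 0 3 3 3
4) 2 3 1 0 0
1 3 3 3 1
1 0 3 0 2
1 0 3 3 3
5) 3 3 1 0 0
1 3 3 3 1
1 0 3 0 2
1 0 3 3 3
6) 1 1 3 1 0
3 1 2 0 2
1 2 1 3 3
1 1 1 1 0
7) 2 1 3 1 0
3 1 2 0 2
1 2 1 3 3
1 1 1 1 0
8) 3 1 3 1 0
3 1 2 0 2
1 2 1 3 3
1 1 1 1 0
9) 1 2 3 1 0
0 2 2 0 2
2 2 1 3 3
1 1 1 1 0
10) 2 2 3 1 0
0 2 2 0 2
2 2 1 3 3
1 1 1 1 0
11) 3 2 3 1 0
0 2 2 0 2
2 2 1 3 3
1 1 1 1 0
12) 0 3 3 1 0
1 2 2 0 2
2 2 1 3 3
1 1 1 1 0
13) 1 3 3 1 0
1 2 2 0 2
2 2 1 3 3
1 1 1 1 0
14) 2 3 3 1 0
1 2 2 0 2
2 2 1 3 3
1 1 1 1 0
15) 3 3 3 1 0
1 2 2 0 2
2 2 1 3 3
1 1 1 1 0

2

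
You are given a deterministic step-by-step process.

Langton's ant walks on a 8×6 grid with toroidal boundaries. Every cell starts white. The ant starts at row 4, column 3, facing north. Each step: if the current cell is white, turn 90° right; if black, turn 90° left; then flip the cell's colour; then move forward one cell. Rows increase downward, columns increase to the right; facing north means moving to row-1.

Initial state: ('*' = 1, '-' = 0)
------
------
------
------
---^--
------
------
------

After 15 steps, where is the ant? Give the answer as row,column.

5,3

k=0  ------
------
------
------
---^--
------
------
------
k=1  ------
------
------
------
---*>-
------
------
------
k=2  ------
------
------
------
---**-
----v-
------
------
k=3  ------
------
------
------
---**-
---<*-
------
------
k=4  ------
------
------
------
---^*-
---**-
------
------
k=5  ------
------
------
------
--<-*-
---**-
------
------
k=6  ------
------
------
--^---
--*-*-
---**-
------
------
k=7  ------
------
------
--*>--
--*-*-
---**-
------
------
k=8  ------
------
------
--**--
--*v*-
---**-
------
------
k=9  ------
------
------
--**--
--<**-
---**-
------
------
k=10  ------
------
------
--**--
---**-
--v**-
------
------
k=11  ------
------
------
--**--
---**-
-<***-
------
------
k=12  ------
------
------
--**--
-^-**-
-****-
------
------
k=13  ------
------
------
--**--
-*>**-
-****-
------
------
k=14  ------
------
------
--**--
-****-
-*v**-
------
------
k=15  ------
------
------
--**--
-****-
-*->*-
------
------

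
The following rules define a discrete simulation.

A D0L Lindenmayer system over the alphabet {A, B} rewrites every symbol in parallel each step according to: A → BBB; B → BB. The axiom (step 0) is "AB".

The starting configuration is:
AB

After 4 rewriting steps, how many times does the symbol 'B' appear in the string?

40

k=0  AB
k=1  BBBBB
k=2  BBBBBBBBBB
k=3  BBBBBBBBBBBBBBBBBBBB
k=4  BBBBBBBBBBBBBBBBBBBBBBBBBBBBBBBBBBBBBBBB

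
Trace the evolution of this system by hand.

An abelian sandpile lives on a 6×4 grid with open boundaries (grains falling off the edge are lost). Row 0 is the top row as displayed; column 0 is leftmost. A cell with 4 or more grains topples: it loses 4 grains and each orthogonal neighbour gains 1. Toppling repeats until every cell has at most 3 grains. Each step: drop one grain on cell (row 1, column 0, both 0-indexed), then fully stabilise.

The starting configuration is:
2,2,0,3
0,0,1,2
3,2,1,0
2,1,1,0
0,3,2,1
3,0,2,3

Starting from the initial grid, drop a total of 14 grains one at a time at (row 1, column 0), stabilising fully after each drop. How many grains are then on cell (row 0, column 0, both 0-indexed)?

3

t=0: 2,2,0,3
0,0,1,2
3,2,1,0
2,1,1,0
0,3,2,1
3,0,2,3
t=1: 2,2,0,3
1,0,1,2
3,2,1,0
2,1,1,0
0,3,2,1
3,0,2,3
t=2: 2,2,0,3
2,0,1,2
3,2,1,0
2,1,1,0
0,3,2,1
3,0,2,3
t=3: 2,2,0,3
3,0,1,2
3,2,1,0
2,1,1,0
0,3,2,1
3,0,2,3
t=4: 3,2,0,3
1,1,1,2
0,3,1,0
3,1,1,0
0,3,2,1
3,0,2,3
t=5: 3,2,0,3
2,1,1,2
0,3,1,0
3,1,1,0
0,3,2,1
3,0,2,3
t=6: 3,2,0,3
3,1,1,2
0,3,1,0
3,1,1,0
0,3,2,1
3,0,2,3
t=7: 0,3,0,3
1,2,1,2
1,3,1,0
3,1,1,0
0,3,2,1
3,0,2,3
t=8: 0,3,0,3
2,2,1,2
1,3,1,0
3,1,1,0
0,3,2,1
3,0,2,3
t=9: 0,3,0,3
3,2,1,2
1,3,1,0
3,1,1,0
0,3,2,1
3,0,2,3
t=10: 1,3,0,3
0,3,1,2
2,3,1,0
3,1,1,0
0,3,2,1
3,0,2,3
t=11: 1,3,0,3
1,3,1,2
2,3,1,0
3,1,1,0
0,3,2,1
3,0,2,3
t=12: 1,3,0,3
2,3,1,2
2,3,1,0
3,1,1,0
0,3,2,1
3,0,2,3
t=13: 1,3,0,3
3,3,1,2
2,3,1,0
3,1,1,0
0,3,2,1
3,0,2,3
t=14: 3,0,1,3
2,2,2,2
1,1,2,0
0,3,1,0
1,3,2,1
3,0,2,3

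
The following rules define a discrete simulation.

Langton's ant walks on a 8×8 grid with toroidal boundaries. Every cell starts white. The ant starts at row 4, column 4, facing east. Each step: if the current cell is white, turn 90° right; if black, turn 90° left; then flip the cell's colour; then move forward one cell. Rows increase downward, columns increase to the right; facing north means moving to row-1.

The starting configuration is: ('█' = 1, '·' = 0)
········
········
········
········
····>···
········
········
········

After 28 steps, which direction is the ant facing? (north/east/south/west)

step 0: ········
········
········
········
····>···
········
········
········
step 1: ········
········
········
········
····█···
····v···
········
········
step 2: ········
········
········
········
····█···
···<█···
········
········
step 3: ········
········
········
········
···^█···
···██···
········
········
step 4: ········
········
········
········
···█>···
···██···
········
········
step 5: ········
········
········
····^···
···█····
···██···
········
········
step 6: ········
········
········
····█>··
···█····
···██···
········
········
step 7: ········
········
········
····██··
···█·v··
···██···
········
········
step 8: ········
········
········
····██··
···█<█··
···██···
········
········
step 9: ········
········
········
····^█··
···███··
···██···
········
········
step 10: ········
········
········
···<·█··
···███··
···██···
········
········
step 11: ········
········
···^····
···█·█··
···███··
···██···
········
········
step 12: ········
········
···█>···
···█·█··
···███··
···██···
········
········
step 13: ········
········
···██···
···█v█··
···███··
···██···
········
········
step 14: ········
········
···██···
···<██··
···███··
···██···
········
········
step 15: ········
········
···██···
····██··
···v██··
···██···
········
········
step 16: ········
········
···██···
····██··
····>█··
···██···
········
········
step 17: ········
········
···██···
····^█··
·····█··
···██···
········
········
step 18: ········
········
···██···
···<·█··
·····█··
···██···
········
········
step 19: ········
········
···^█···
···█·█··
·····█··
···██···
········
········
step 20: ········
········
··<·█···
···█·█··
·····█··
···██···
········
········
step 21: ········
··^·····
··█·█···
···█·█··
·····█··
···██···
········
········
step 22: ········
··█>····
··█·█···
···█·█··
·····█··
···██···
········
········
step 23: ········
··██····
··█v█···
···█·█··
·····█··
···██···
········
········
step 24: ········
··██····
··<██···
···█·█··
·····█··
···██···
········
········
step 25: ········
··██····
···██···
··v█·█··
·····█··
···██···
········
········
step 26: ········
··██····
···██···
·<██·█··
·····█··
···██···
········
········
step 27: ········
··██····
·^·██···
·███·█··
·····█··
···██···
········
········
step 28: ········
··██····
·█>██···
·███·█··
·····█··
···██···
········
········

east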